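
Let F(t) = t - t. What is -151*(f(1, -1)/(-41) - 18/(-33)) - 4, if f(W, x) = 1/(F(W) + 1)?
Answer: -37289/451 ≈ -82.681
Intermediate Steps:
F(t) = 0
f(W, x) = 1 (f(W, x) = 1/(0 + 1) = 1/1 = 1)
-151*(f(1, -1)/(-41) - 18/(-33)) - 4 = -151*(1/(-41) - 18/(-33)) - 4 = -151*(1*(-1/41) - 18*(-1/33)) - 4 = -151*(-1/41 + 6/11) - 4 = -151*235/451 - 4 = -35485/451 - 4 = -37289/451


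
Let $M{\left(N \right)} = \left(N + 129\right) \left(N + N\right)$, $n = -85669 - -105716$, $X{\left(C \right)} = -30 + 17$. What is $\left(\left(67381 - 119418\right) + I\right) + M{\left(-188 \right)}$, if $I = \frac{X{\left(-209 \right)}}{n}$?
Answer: $- \frac{598463104}{20047} \approx -29853.0$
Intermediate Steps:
$X{\left(C \right)} = -13$
$n = 20047$ ($n = -85669 + 105716 = 20047$)
$M{\left(N \right)} = 2 N \left(129 + N\right)$ ($M{\left(N \right)} = \left(129 + N\right) 2 N = 2 N \left(129 + N\right)$)
$I = - \frac{13}{20047} \approx -0.00064848$
$\left(\left(67381 - 119418\right) + I\right) + M{\left(-188 \right)} = \left(\left(67381 - 119418\right) - \frac{13}{20047}\right) + 2 \left(-188\right) \left(129 - 188\right) = \left(-52037 - \frac{13}{20047}\right) + 2 \left(-188\right) \left(-59\right) = - \frac{1043185752}{20047} + 22184 = - \frac{598463104}{20047}$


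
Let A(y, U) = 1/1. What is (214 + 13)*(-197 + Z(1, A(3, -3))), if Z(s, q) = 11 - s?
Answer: -42449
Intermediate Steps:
A(y, U) = 1
(214 + 13)*(-197 + Z(1, A(3, -3))) = (214 + 13)*(-197 + (11 - 1*1)) = 227*(-197 + (11 - 1)) = 227*(-197 + 10) = 227*(-187) = -42449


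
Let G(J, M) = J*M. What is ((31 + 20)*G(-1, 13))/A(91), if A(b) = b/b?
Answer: -663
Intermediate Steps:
A(b) = 1
((31 + 20)*G(-1, 13))/A(91) = ((31 + 20)*(-1*13))/1 = (51*(-13))*1 = -663*1 = -663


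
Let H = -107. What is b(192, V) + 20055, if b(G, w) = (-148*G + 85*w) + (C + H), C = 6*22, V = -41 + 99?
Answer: -3406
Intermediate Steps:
V = 58
C = 132
b(G, w) = 25 - 148*G + 85*w (b(G, w) = (-148*G + 85*w) + (132 - 107) = (-148*G + 85*w) + 25 = 25 - 148*G + 85*w)
b(192, V) + 20055 = (25 - 148*192 + 85*58) + 20055 = (25 - 28416 + 4930) + 20055 = -23461 + 20055 = -3406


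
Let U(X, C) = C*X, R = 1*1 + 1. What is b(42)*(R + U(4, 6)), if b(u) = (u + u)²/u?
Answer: 4368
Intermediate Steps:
R = 2 (R = 1 + 1 = 2)
b(u) = 4*u (b(u) = (2*u)²/u = (4*u²)/u = 4*u)
b(42)*(R + U(4, 6)) = (4*42)*(2 + 6*4) = 168*(2 + 24) = 168*26 = 4368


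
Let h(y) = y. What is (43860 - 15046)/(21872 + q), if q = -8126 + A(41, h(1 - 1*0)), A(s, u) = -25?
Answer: 28814/13721 ≈ 2.1000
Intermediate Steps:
q = -8151 (q = -8126 - 25 = -8151)
(43860 - 15046)/(21872 + q) = (43860 - 15046)/(21872 - 8151) = 28814/13721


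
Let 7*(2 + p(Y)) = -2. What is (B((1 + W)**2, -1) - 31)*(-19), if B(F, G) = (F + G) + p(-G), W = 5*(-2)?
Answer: -6213/7 ≈ -887.57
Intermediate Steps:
W = -10
p(Y) = -16/7 (p(Y) = -2 + (1/7)*(-2) = -2 - 2/7 = -16/7)
B(F, G) = -16/7 + F + G (B(F, G) = (F + G) - 16/7 = -16/7 + F + G)
(B((1 + W)**2, -1) - 31)*(-19) = ((-16/7 + (1 - 10)**2 - 1) - 31)*(-19) = ((-16/7 + (-9)**2 - 1) - 31)*(-19) = ((-16/7 + 81 - 1) - 31)*(-19) = (544/7 - 31)*(-19) = (327/7)*(-19) = -6213/7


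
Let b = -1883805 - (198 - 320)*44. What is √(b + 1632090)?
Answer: I*√246347 ≈ 496.33*I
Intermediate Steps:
b = -1878437 (b = -1883805 - (-122)*44 = -1883805 - 1*(-5368) = -1883805 + 5368 = -1878437)
√(b + 1632090) = √(-1878437 + 1632090) = √(-246347) = I*√246347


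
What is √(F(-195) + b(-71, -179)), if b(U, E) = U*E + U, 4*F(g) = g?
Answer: √50357/2 ≈ 112.20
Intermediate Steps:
F(g) = g/4
b(U, E) = U + E*U (b(U, E) = E*U + U = U + E*U)
√(F(-195) + b(-71, -179)) = √((¼)*(-195) - 71*(1 - 179)) = √(-195/4 - 71*(-178)) = √(-195/4 + 12638) = √(50357/4) = √50357/2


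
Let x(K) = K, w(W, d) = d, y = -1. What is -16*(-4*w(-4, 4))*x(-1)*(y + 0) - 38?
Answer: 218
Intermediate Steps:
-16*(-4*w(-4, 4))*x(-1)*(y + 0) - 38 = -16*(-4*4)*(-(-1 + 0)) - 38 = -(-256)*(-1*(-1)) - 38 = -(-256) - 38 = -16*(-16) - 38 = 256 - 38 = 218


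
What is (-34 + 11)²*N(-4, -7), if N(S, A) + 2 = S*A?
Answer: 13754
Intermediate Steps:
N(S, A) = -2 + A*S (N(S, A) = -2 + S*A = -2 + A*S)
(-34 + 11)²*N(-4, -7) = (-34 + 11)²*(-2 - 7*(-4)) = (-23)²*(-2 + 28) = 529*26 = 13754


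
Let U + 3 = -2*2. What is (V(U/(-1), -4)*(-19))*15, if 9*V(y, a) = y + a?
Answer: -95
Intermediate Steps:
U = -7 (U = -3 - 2*2 = -3 - 4 = -7)
V(y, a) = a/9 + y/9 (V(y, a) = (y + a)/9 = (a + y)/9 = a/9 + y/9)
(V(U/(-1), -4)*(-19))*15 = (((⅑)*(-4) + (-7/(-1))/9)*(-19))*15 = ((-4/9 + (-7*(-1))/9)*(-19))*15 = ((-4/9 + (⅑)*7)*(-19))*15 = ((-4/9 + 7/9)*(-19))*15 = ((⅓)*(-19))*15 = -19/3*15 = -95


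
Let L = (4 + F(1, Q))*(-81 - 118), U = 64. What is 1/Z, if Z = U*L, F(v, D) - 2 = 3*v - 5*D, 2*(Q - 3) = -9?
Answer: -1/210144 ≈ -4.7586e-6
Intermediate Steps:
Q = -3/2 (Q = 3 + (½)*(-9) = 3 - 9/2 = -3/2 ≈ -1.5000)
F(v, D) = 2 - 5*D + 3*v (F(v, D) = 2 + (3*v - 5*D) = 2 + (-5*D + 3*v) = 2 - 5*D + 3*v)
L = -6567/2 (L = (4 + (2 - 5*(-3/2) + 3*1))*(-81 - 118) = (4 + (2 + 15/2 + 3))*(-199) = (4 + 25/2)*(-199) = (33/2)*(-199) = -6567/2 ≈ -3283.5)
Z = -210144 (Z = 64*(-6567/2) = -210144)
1/Z = 1/(-210144) = -1/210144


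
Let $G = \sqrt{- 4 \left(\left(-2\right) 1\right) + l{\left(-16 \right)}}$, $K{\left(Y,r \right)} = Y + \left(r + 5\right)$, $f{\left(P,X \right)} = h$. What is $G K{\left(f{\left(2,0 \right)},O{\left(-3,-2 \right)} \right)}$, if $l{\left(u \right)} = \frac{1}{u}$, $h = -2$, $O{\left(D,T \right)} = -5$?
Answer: $- \frac{\sqrt{127}}{2} \approx -5.6347$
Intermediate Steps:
$f{\left(P,X \right)} = -2$
$K{\left(Y,r \right)} = 5 + Y + r$ ($K{\left(Y,r \right)} = Y + \left(5 + r\right) = 5 + Y + r$)
$G = \frac{\sqrt{127}}{4}$ ($G = \sqrt{- 4 \left(\left(-2\right) 1\right) + \frac{1}{-16}} = \sqrt{\left(-4\right) \left(-2\right) - \frac{1}{16}} = \sqrt{8 - \frac{1}{16}} = \sqrt{\frac{127}{16}} = \frac{\sqrt{127}}{4} \approx 2.8174$)
$G K{\left(f{\left(2,0 \right)},O{\left(-3,-2 \right)} \right)} = \frac{\sqrt{127}}{4} \left(5 - 2 - 5\right) = \frac{\sqrt{127}}{4} \left(-2\right) = - \frac{\sqrt{127}}{2}$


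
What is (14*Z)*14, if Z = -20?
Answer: -3920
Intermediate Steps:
(14*Z)*14 = (14*(-20))*14 = -280*14 = -3920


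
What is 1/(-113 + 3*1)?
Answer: -1/110 ≈ -0.0090909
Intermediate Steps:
1/(-113 + 3*1) = 1/(-113 + 3) = 1/(-110) = -1/110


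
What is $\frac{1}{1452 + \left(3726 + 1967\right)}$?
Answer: $\frac{1}{7145} \approx 0.00013996$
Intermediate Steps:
$\frac{1}{1452 + \left(3726 + 1967\right)} = \frac{1}{1452 + 5693} = \frac{1}{7145}$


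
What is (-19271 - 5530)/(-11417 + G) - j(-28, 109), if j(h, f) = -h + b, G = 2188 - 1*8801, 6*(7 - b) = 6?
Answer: -196073/6010 ≈ -32.624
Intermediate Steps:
b = 6 (b = 7 - 1/6*6 = 7 - 1 = 6)
G = -6613 (G = 2188 - 8801 = -6613)
j(h, f) = 6 - h (j(h, f) = -h + 6 = 6 - h)
(-19271 - 5530)/(-11417 + G) - j(-28, 109) = (-19271 - 5530)/(-11417 - 6613) - (6 - 1*(-28)) = -24801/(-18030) - (6 + 28) = -24801*(-1/18030) - 1*34 = 8267/6010 - 34 = -196073/6010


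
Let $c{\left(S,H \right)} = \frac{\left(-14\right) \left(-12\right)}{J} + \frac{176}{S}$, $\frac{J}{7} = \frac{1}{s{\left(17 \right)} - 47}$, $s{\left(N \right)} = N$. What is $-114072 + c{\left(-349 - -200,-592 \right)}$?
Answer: $- \frac{17104184}{149} \approx -1.1479 \cdot 10^{5}$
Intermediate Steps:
$J = - \frac{7}{30}$ ($J = \frac{7}{17 - 47} = \frac{7}{-30} = 7 \left(- \frac{1}{30}\right) = - \frac{7}{30} \approx -0.23333$)
$c{\left(S,H \right)} = -720 + \frac{176}{S}$ ($c{\left(S,H \right)} = \frac{\left(-14\right) \left(-12\right)}{- \frac{7}{30}} + \frac{176}{S} = 168 \left(- \frac{30}{7}\right) + \frac{176}{S} = -720 + \frac{176}{S}$)
$-114072 + c{\left(-349 - -200,-592 \right)} = -114072 - \left(720 - \frac{176}{-349 - -200}\right) = -114072 - \left(720 - \frac{176}{-349 + 200}\right) = -114072 - \left(720 - \frac{176}{-149}\right) = -114072 + \left(-720 + 176 \left(- \frac{1}{149}\right)\right) = -114072 - \frac{107456}{149} = - \frac{17104184}{149}$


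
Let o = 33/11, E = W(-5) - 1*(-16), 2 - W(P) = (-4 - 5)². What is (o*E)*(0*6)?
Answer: 0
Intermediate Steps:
W(P) = -79 (W(P) = 2 - (-4 - 5)² = 2 - 1*(-9)² = 2 - 1*81 = 2 - 81 = -79)
E = -63 (E = -79 - 1*(-16) = -79 + 16 = -63)
o = 3 (o = 33*(1/11) = 3)
(o*E)*(0*6) = (3*(-63))*(0*6) = -189*0 = 0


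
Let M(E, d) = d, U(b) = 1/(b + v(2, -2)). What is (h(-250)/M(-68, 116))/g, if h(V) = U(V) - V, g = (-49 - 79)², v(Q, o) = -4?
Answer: 63499/482738176 ≈ 0.00013154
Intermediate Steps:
U(b) = 1/(-4 + b) (U(b) = 1/(b - 4) = 1/(-4 + b))
g = 16384 (g = (-128)² = 16384)
h(V) = 1/(-4 + V) - V
(h(-250)/M(-68, 116))/g = (((1 - 1*(-250)*(-4 - 250))/(-4 - 250))/116)/16384 = (((1 - 1*(-250)*(-254))/(-254))*(1/116))*(1/16384) = (-(1 - 63500)/254*(1/116))*(1/16384) = (-1/254*(-63499)*(1/116))*(1/16384) = ((63499/254)*(1/116))*(1/16384) = (63499/29464)*(1/16384) = 63499/482738176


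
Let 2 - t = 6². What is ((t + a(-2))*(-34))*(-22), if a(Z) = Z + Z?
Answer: -28424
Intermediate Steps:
t = -34 (t = 2 - 1*6² = 2 - 1*36 = 2 - 36 = -34)
a(Z) = 2*Z
((t + a(-2))*(-34))*(-22) = ((-34 + 2*(-2))*(-34))*(-22) = ((-34 - 4)*(-34))*(-22) = -38*(-34)*(-22) = 1292*(-22) = -28424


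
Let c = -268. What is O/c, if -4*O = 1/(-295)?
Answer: -1/316240 ≈ -3.1622e-6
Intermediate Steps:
O = 1/1180 (O = -¼/(-295) = -¼*(-1/295) = 1/1180 ≈ 0.00084746)
O/c = (1/1180)/(-268) = (1/1180)*(-1/268) = -1/316240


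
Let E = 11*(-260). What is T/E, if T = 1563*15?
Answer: -4689/572 ≈ -8.1976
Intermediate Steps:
T = 23445
E = -2860
T/E = 23445/(-2860) = 23445*(-1/2860) = -4689/572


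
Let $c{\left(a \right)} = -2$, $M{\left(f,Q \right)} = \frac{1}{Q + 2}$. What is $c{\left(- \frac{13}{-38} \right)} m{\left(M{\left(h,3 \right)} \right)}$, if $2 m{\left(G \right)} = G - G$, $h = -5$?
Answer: $0$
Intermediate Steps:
$M{\left(f,Q \right)} = \frac{1}{2 + Q}$
$m{\left(G \right)} = 0$ ($m{\left(G \right)} = \frac{G - G}{2} = \frac{1}{2} \cdot 0 = 0$)
$c{\left(- \frac{13}{-38} \right)} m{\left(M{\left(h,3 \right)} \right)} = \left(-2\right) 0 = 0$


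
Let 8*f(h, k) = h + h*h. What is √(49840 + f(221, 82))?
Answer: √223891/2 ≈ 236.59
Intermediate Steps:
f(h, k) = h/8 + h²/8 (f(h, k) = (h + h*h)/8 = (h + h²)/8 = h/8 + h²/8)
√(49840 + f(221, 82)) = √(49840 + (⅛)*221*(1 + 221)) = √(49840 + (⅛)*221*222) = √(49840 + 24531/4) = √(223891/4) = √223891/2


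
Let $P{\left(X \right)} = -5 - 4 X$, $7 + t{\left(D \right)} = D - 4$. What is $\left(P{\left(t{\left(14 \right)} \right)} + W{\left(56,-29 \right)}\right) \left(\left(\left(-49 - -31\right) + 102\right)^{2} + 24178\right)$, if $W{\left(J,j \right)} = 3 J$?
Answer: $4716334$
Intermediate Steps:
$t{\left(D \right)} = -11 + D$ ($t{\left(D \right)} = -7 + \left(D - 4\right) = -7 + \left(-4 + D\right) = -11 + D$)
$\left(P{\left(t{\left(14 \right)} \right)} + W{\left(56,-29 \right)}\right) \left(\left(\left(-49 - -31\right) + 102\right)^{2} + 24178\right) = \left(\left(-5 - 4 \left(-11 + 14\right)\right) + 3 \cdot 56\right) \left(\left(\left(-49 - -31\right) + 102\right)^{2} + 24178\right) = \left(\left(-5 - 12\right) + 168\right) \left(\left(\left(-49 + 31\right) + 102\right)^{2} + 24178\right) = \left(\left(-5 - 12\right) + 168\right) \left(\left(-18 + 102\right)^{2} + 24178\right) = \left(-17 + 168\right) \left(84^{2} + 24178\right) = 151 \left(7056 + 24178\right) = 151 \cdot 31234 = 4716334$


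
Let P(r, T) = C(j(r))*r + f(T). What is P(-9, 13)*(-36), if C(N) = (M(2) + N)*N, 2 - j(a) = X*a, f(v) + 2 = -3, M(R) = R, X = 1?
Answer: 46512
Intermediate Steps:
f(v) = -5 (f(v) = -2 - 3 = -5)
j(a) = 2 - a
C(N) = N*(2 + N) (C(N) = (2 + N)*N = N*(2 + N))
P(r, T) = -5 + r*(2 - r)*(4 - r) (P(r, T) = ((2 - r)*(2 + (2 - r)))*r - 5 = ((2 - r)*(4 - r))*r - 5 = r*(2 - r)*(4 - r) - 5 = -5 + r*(2 - r)*(4 - r))
P(-9, 13)*(-36) = (-5 - 9*(-4 - 9)*(-2 - 9))*(-36) = (-5 - 9*(-13)*(-11))*(-36) = (-5 - 1287)*(-36) = -1292*(-36) = 46512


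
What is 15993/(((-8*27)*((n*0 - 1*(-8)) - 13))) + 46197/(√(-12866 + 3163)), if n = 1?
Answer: 1777/120 - 46197*I*√9703/9703 ≈ 14.808 - 468.99*I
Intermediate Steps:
15993/(((-8*27)*((n*0 - 1*(-8)) - 13))) + 46197/(√(-12866 + 3163)) = 15993/(((-8*27)*((1*0 - 1*(-8)) - 13))) + 46197/(√(-12866 + 3163)) = 15993/((-216*((0 + 8) - 13))) + 46197/(√(-9703)) = 15993/((-216*(8 - 13))) + 46197/((I*√9703)) = 15993/((-216*(-5))) + 46197*(-I*√9703/9703) = 15993/1080 - 46197*I*√9703/9703 = 15993*(1/1080) - 46197*I*√9703/9703 = 1777/120 - 46197*I*√9703/9703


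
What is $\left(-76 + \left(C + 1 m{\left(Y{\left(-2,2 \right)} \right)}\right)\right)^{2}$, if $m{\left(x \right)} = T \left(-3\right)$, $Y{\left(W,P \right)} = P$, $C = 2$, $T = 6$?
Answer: $8464$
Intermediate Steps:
$m{\left(x \right)} = -18$ ($m{\left(x \right)} = 6 \left(-3\right) = -18$)
$\left(-76 + \left(C + 1 m{\left(Y{\left(-2,2 \right)} \right)}\right)\right)^{2} = \left(-76 + \left(2 + 1 \left(-18\right)\right)\right)^{2} = \left(-76 + \left(2 - 18\right)\right)^{2} = \left(-76 - 16\right)^{2} = \left(-92\right)^{2} = 8464$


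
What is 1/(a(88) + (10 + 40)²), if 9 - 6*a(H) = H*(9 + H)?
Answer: 6/6473 ≈ 0.00092693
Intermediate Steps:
a(H) = 3/2 - H*(9 + H)/6
1/(a(88) + (10 + 40)²) = 1/((3/2 - 3/2*88 - ⅙*88²) + (10 + 40)²) = 1/((3/2 - 132 - ⅙*7744) + 50²) = 1/((3/2 - 132 - 3872/3) + 2500) = 1/(-8527/6 + 2500) = 1/(6473/6) = 6/6473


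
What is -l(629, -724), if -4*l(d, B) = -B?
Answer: 181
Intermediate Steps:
l(d, B) = B/4 (l(d, B) = -(-1)*B/4 = B/4)
-l(629, -724) = -(-724)/4 = -1*(-181) = 181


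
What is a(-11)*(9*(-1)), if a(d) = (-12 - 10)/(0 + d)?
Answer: -18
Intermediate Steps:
a(d) = -22/d
a(-11)*(9*(-1)) = (-22/(-11))*(9*(-1)) = -22*(-1/11)*(-9) = 2*(-9) = -18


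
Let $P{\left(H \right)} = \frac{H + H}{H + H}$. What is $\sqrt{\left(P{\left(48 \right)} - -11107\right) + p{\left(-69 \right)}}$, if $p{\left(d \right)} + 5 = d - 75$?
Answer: $\sqrt{10959} \approx 104.69$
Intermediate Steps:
$P{\left(H \right)} = 1$ ($P{\left(H \right)} = \frac{2 H}{2 H} = 2 H \frac{1}{2 H} = 1$)
$p{\left(d \right)} = -80 + d$ ($p{\left(d \right)} = -5 + \left(d - 75\right) = -5 + \left(-75 + d\right) = -80 + d$)
$\sqrt{\left(P{\left(48 \right)} - -11107\right) + p{\left(-69 \right)}} = \sqrt{\left(1 - -11107\right) - 149} = \sqrt{\left(1 + 11107\right) - 149} = \sqrt{11108 - 149} = \sqrt{10959}$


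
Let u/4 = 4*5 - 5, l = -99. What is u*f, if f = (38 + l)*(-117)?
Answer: 428220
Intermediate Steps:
u = 60 (u = 4*(4*5 - 5) = 4*(20 - 5) = 4*15 = 60)
f = 7137 (f = (38 - 99)*(-117) = -61*(-117) = 7137)
u*f = 60*7137 = 428220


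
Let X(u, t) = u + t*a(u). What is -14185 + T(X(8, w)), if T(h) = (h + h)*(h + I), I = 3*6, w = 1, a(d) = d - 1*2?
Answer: -13289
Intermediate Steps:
a(d) = -2 + d (a(d) = d - 2 = -2 + d)
X(u, t) = u + t*(-2 + u)
I = 18
T(h) = 2*h*(18 + h) (T(h) = (h + h)*(h + 18) = (2*h)*(18 + h) = 2*h*(18 + h))
-14185 + T(X(8, w)) = -14185 + 2*(8 + 1*(-2 + 8))*(18 + (8 + 1*(-2 + 8))) = -14185 + 2*(8 + 1*6)*(18 + (8 + 1*6)) = -14185 + 2*(8 + 6)*(18 + (8 + 6)) = -14185 + 2*14*(18 + 14) = -14185 + 2*14*32 = -14185 + 896 = -13289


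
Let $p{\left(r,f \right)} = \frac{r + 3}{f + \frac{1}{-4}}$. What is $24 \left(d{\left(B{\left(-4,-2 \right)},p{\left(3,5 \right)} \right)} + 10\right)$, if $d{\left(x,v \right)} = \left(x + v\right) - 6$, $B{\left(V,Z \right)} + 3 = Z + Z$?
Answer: $- \frac{792}{19} \approx -41.684$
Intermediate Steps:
$p{\left(r,f \right)} = \frac{3 + r}{- \frac{1}{4} + f}$ ($p{\left(r,f \right)} = \frac{3 + r}{f - \frac{1}{4}} = \frac{3 + r}{- \frac{1}{4} + f}$)
$B{\left(V,Z \right)} = -3 + 2 Z$ ($B{\left(V,Z \right)} = -3 + \left(Z + Z\right) = -3 + 2 Z$)
$d{\left(x,v \right)} = -6 + v + x$ ($d{\left(x,v \right)} = \left(v + x\right) - 6 = -6 + v + x$)
$24 \left(d{\left(B{\left(-4,-2 \right)},p{\left(3,5 \right)} \right)} + 10\right) = 24 \left(\left(-6 + \frac{4 \left(3 + 3\right)}{-1 + 4 \cdot 5} + \left(-3 + 2 \left(-2\right)\right)\right) + 10\right) = 24 \left(\left(-6 + 4 \frac{1}{-1 + 20} \cdot 6 - 7\right) + 10\right) = 24 \left(\left(-6 + 4 \cdot \frac{1}{19} \cdot 6 - 7\right) + 10\right) = 24 \left(\left(-6 + \frac{24}{19} - 7\right) + 10\right) = 24 \left(- \frac{223}{19} + 10\right) = 24 \left(- \frac{33}{19}\right) = - \frac{792}{19}$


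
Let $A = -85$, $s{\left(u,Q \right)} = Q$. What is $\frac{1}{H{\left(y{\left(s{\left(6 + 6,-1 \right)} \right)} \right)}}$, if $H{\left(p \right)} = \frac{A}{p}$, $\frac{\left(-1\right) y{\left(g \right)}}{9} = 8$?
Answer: $\frac{72}{85} \approx 0.84706$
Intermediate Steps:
$y{\left(g \right)} = -72$ ($y{\left(g \right)} = \left(-9\right) 8 = -72$)
$H{\left(p \right)} = - \frac{85}{p}$
$\frac{1}{H{\left(y{\left(s{\left(6 + 6,-1 \right)} \right)} \right)}} = \frac{1}{\left(-85\right) \frac{1}{-72}} = \frac{1}{\left(-85\right) \left(- \frac{1}{72}\right)} = \frac{1}{\frac{85}{72}} = \frac{72}{85}$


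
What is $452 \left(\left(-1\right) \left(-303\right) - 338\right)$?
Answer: $-15820$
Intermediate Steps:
$452 \left(\left(-1\right) \left(-303\right) - 338\right) = 452 \left(303 - 338\right) = 452 \left(-35\right) = -15820$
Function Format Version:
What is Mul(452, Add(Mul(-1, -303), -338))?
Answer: -15820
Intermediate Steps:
Mul(452, Add(Mul(-1, -303), -338)) = Mul(452, Add(303, -338)) = Mul(452, -35) = -15820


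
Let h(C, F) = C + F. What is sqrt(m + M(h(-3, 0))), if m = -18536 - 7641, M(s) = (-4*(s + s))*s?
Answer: I*sqrt(26249) ≈ 162.02*I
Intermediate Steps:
M(s) = -8*s**2 (M(s) = (-8*s)*s = -8*s**2)
m = -26177
sqrt(m + M(h(-3, 0))) = sqrt(-26177 - 8*(-3 + 0)**2) = sqrt(-26177 - 8*(-3)**2) = sqrt(-26177 - 8*9) = sqrt(-26177 - 72) = sqrt(-26249) = I*sqrt(26249)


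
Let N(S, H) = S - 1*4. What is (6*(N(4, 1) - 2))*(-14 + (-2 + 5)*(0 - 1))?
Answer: 204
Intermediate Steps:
N(S, H) = -4 + S (N(S, H) = S - 4 = -4 + S)
(6*(N(4, 1) - 2))*(-14 + (-2 + 5)*(0 - 1)) = (6*((-4 + 4) - 2))*(-14 + (-2 + 5)*(0 - 1)) = (6*(0 - 2))*(-14 + 3*(-1)) = (6*(-2))*(-14 - 3) = -12*(-17) = 204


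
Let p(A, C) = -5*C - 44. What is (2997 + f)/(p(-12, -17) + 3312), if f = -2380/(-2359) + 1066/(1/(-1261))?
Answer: -451993833/1129961 ≈ -400.01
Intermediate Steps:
p(A, C) = -44 - 5*C
f = -453003822/337 (f = -2380*(-1/2359) + 1066/(-1/1261) = 340/337 + 1066*(-1261) = 340/337 - 1344226 = -453003822/337 ≈ -1.3442e+6)
(2997 + f)/(p(-12, -17) + 3312) = (2997 - 453003822/337)/((-44 - 5*(-17)) + 3312) = -451993833/(337*((-44 + 85) + 3312)) = -451993833/(337*(41 + 3312)) = -451993833/337/3353 = -451993833/337*1/3353 = -451993833/1129961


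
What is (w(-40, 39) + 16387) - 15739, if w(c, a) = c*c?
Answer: 2248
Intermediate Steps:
w(c, a) = c²
(w(-40, 39) + 16387) - 15739 = ((-40)² + 16387) - 15739 = (1600 + 16387) - 15739 = 17987 - 15739 = 2248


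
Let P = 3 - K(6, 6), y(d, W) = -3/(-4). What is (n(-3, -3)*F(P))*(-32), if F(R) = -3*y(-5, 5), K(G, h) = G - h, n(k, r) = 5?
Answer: 360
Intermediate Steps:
y(d, W) = ¾ (y(d, W) = -3*(-¼) = ¾)
P = 3 (P = 3 - (6 - 1*6) = 3 - (6 - 6) = 3 - 1*0 = 3 + 0 = 3)
F(R) = -9/4 (F(R) = -3*¾ = -9/4)
(n(-3, -3)*F(P))*(-32) = (5*(-9/4))*(-32) = -45/4*(-32) = 360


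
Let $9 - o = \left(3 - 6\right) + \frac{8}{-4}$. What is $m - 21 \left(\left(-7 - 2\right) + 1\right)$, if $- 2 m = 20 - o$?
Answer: $165$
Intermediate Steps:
$o = 14$ ($o = 9 - \left(\left(3 - 6\right) + \frac{8}{-4}\right) = 9 - \left(-3 + 8 \left(- \frac{1}{4}\right)\right) = 9 - \left(-3 - 2\right) = 9 - -5 = 9 + 5 = 14$)
$m = -3$ ($m = - \frac{20 - 14}{2} = \left(- \frac{1}{2}\right) 6 = -3$)
$m - 21 \left(\left(-7 - 2\right) + 1\right) = -3 - 21 \left(\left(-7 - 2\right) + 1\right) = -3 - 21 \left(-9 + 1\right) = -3 - -168 = -3 + 168 = 165$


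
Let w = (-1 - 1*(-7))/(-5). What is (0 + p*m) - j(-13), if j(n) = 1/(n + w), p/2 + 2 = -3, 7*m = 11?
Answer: -7775/497 ≈ -15.644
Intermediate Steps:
m = 11/7 (m = (1/7)*11 = 11/7 ≈ 1.5714)
p = -10 (p = -4 + 2*(-3) = -4 - 6 = -10)
w = -6/5 (w = (-1 + 7)*(-1/5) = 6*(-1/5) = -6/5 ≈ -1.2000)
j(n) = 1/(-6/5 + n) (j(n) = 1/(n - 6/5) = 1/(-6/5 + n))
(0 + p*m) - j(-13) = (0 - 10*11/7) - 5/(-6 + 5*(-13)) = (0 - 110/7) - 5/(-6 - 65) = -110/7 - 5/(-71) = -110/7 - 5*(-1)/71 = -110/7 - 1*(-5/71) = -110/7 + 5/71 = -7775/497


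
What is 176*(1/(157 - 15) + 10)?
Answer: 125048/71 ≈ 1761.2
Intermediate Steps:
176*(1/(157 - 15) + 10) = 176*(1/142 + 10) = 176*(1421/142) = 125048/71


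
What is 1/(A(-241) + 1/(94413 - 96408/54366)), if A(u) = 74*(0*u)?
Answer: 65804625/697 ≈ 94411.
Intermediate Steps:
A(u) = 0 (A(u) = 74*0 = 0)
1/(A(-241) + 1/(94413 - 96408/54366)) = 1/(0 + 1/(94413 - 96408/54366)) = 1/(0 + 1/(94413 - 96408*1/54366)) = 1/(0 + 1/(94413 - 1236/697)) = 1/(0 + 1/(65804625/697)) = 1/(0 + 697/65804625) = 1/(697/65804625) = 65804625/697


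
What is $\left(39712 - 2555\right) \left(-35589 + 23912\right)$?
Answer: $-433882289$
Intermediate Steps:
$\left(39712 - 2555\right) \left(-35589 + 23912\right) = 37157 \left(-11677\right) = -433882289$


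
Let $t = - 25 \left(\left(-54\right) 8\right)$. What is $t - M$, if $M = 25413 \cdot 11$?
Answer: $-268743$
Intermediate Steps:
$M = 279543$
$t = 10800$ ($t = \left(-25\right) \left(-432\right) = 10800$)
$t - M = 10800 - 279543 = -268743$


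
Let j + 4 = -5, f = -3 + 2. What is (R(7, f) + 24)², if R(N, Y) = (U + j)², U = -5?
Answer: 48400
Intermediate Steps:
f = -1
j = -9 (j = -4 - 5 = -9)
R(N, Y) = 196 (R(N, Y) = (-5 - 9)² = (-14)² = 196)
(R(7, f) + 24)² = (196 + 24)² = 220² = 48400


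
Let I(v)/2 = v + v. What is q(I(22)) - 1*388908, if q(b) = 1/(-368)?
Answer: -143118145/368 ≈ -3.8891e+5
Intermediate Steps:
I(v) = 4*v (I(v) = 2*(v + v) = 2*(2*v) = 4*v)
q(b) = -1/368
q(I(22)) - 1*388908 = -1/368 - 1*388908 = -1/368 - 388908 = -143118145/368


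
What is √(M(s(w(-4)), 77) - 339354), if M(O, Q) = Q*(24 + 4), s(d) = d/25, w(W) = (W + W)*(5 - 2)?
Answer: I*√337198 ≈ 580.69*I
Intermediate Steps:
w(W) = 6*W (w(W) = (2*W)*3 = 6*W)
s(d) = d/25 (s(d) = d*(1/25) = d/25)
M(O, Q) = 28*Q (M(O, Q) = Q*28 = 28*Q)
√(M(s(w(-4)), 77) - 339354) = √(28*77 - 339354) = √(2156 - 339354) = √(-337198) = I*√337198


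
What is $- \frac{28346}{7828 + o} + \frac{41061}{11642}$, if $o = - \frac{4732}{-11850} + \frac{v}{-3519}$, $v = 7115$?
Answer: $- \frac{60084688237827}{633249346952306} \approx -0.094883$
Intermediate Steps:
$o = - \frac{11276807}{6950025}$ ($o = - \frac{4732}{-11850} + \frac{7115}{-3519} = \left(-4732\right) \left(- \frac{1}{11850}\right) + 7115 \left(- \frac{1}{3519}\right) = \frac{2366}{5925} - \frac{7115}{3519} = - \frac{11276807}{6950025} \approx -1.6226$)
$- \frac{28346}{7828 + o} + \frac{41061}{11642} = - \frac{28346}{7828 - \frac{11276807}{6950025}} + \frac{41061}{11642} = - \frac{28346}{\frac{54393518893}{6950025}} + 41061 \cdot \frac{1}{11642} = \left(-28346\right) \frac{6950025}{54393518893} + \frac{41061}{11642} = - \frac{197005408650}{54393518893} + \frac{41061}{11642} = - \frac{60084688237827}{633249346952306}$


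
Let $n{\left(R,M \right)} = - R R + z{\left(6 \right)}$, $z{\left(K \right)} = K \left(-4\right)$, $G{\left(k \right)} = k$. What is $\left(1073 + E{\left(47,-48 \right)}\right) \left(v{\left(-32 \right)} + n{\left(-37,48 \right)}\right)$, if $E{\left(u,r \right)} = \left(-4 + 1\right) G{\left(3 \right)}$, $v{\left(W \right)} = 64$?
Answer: $-1414056$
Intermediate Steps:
$z{\left(K \right)} = - 4 K$
$n{\left(R,M \right)} = -24 - R^{2}$ ($n{\left(R,M \right)} = - R R - 24 = - R^{2} - 24 = -24 - R^{2}$)
$E{\left(u,r \right)} = -9$ ($E{\left(u,r \right)} = \left(-4 + 1\right) 3 = \left(-3\right) 3 = -9$)
$\left(1073 + E{\left(47,-48 \right)}\right) \left(v{\left(-32 \right)} + n{\left(-37,48 \right)}\right) = \left(1073 - 9\right) \left(64 - 1393\right) = 1064 \left(64 - 1393\right) = 1064 \left(-1329\right) = -1414056$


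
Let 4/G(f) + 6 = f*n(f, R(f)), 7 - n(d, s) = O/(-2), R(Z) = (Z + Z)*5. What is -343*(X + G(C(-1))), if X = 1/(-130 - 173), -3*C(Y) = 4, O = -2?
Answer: 30037/303 ≈ 99.132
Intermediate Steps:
C(Y) = -4/3 (C(Y) = -⅓*4 = -4/3)
R(Z) = 10*Z (R(Z) = (2*Z)*5 = 10*Z)
n(d, s) = 6 (n(d, s) = 7 - (-2)/(-2) = 7 - (-2)*(-1)/2 = 7 - 1*1 = 7 - 1 = 6)
G(f) = 4/(-6 + 6*f) (G(f) = 4/(-6 + f*6) = 4/(-6 + 6*f))
X = -1/303 (X = 1/(-303) = -1/303 ≈ -0.0033003)
-343*(X + G(C(-1))) = -343*(-1/303 + 2/(3*(-1 - 4/3))) = -343*(-1/303 + 2/(3*(-7/3))) = -343*(-1/303 + (⅔)*(-3/7)) = -343*(-1/303 - 2/7) = -343*(-613/2121) = 30037/303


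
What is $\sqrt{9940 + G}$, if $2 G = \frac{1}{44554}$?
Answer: $\frac{\sqrt{19731485647317}}{44554} \approx 99.7$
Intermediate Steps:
$G = \frac{1}{89108}$ ($G = \frac{1}{2 \cdot 44554} = \frac{1}{2} \cdot \frac{1}{44554} = \frac{1}{89108} \approx 1.1222 \cdot 10^{-5}$)
$\sqrt{9940 + G} = \sqrt{9940 + \frac{1}{89108}} = \sqrt{\frac{885733521}{89108}} = \frac{\sqrt{19731485647317}}{44554}$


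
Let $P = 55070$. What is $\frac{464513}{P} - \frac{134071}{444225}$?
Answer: $\frac{39792999491}{4892694150} \approx 8.1331$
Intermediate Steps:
$\frac{464513}{P} - \frac{134071}{444225} = \frac{464513}{55070} - \frac{134071}{444225} = \frac{39792999491}{4892694150}$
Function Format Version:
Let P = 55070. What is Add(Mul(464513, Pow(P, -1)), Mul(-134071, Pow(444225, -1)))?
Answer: Rational(39792999491, 4892694150) ≈ 8.1331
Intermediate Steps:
Add(Mul(464513, Pow(P, -1)), Mul(-134071, Pow(444225, -1))) = Add(Mul(464513, Pow(55070, -1)), Mul(-134071, Pow(444225, -1))) = Add(Mul(464513, Rational(1, 55070)), Mul(-134071, Rational(1, 444225))) = Add(Rational(464513, 55070), Rational(-134071, 444225)) = Rational(39792999491, 4892694150)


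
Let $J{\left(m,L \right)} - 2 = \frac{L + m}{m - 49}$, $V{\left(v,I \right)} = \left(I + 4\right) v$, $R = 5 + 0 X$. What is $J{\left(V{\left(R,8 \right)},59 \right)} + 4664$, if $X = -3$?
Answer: $\frac{51445}{11} \approx 4676.8$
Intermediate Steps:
$R = 5$ ($R = 5 + 0 \left(-3\right) = 5 + 0 = 5$)
$V{\left(v,I \right)} = v \left(4 + I\right)$ ($V{\left(v,I \right)} = \left(4 + I\right) v = v \left(4 + I\right)$)
$J{\left(m,L \right)} = 2 + \frac{L + m}{-49 + m}$ ($J{\left(m,L \right)} = 2 + \frac{L + m}{m - 49} = 2 + \frac{L + m}{-49 + m}$)
$J{\left(V{\left(R,8 \right)},59 \right)} + 4664 = \frac{-98 + 59 + 3 \cdot 5 \left(4 + 8\right)}{-49 + 5 \left(4 + 8\right)} + 4664 = \frac{-98 + 59 + 3 \cdot 5 \cdot 12}{-49 + 5 \cdot 12} + 4664 = \frac{-98 + 59 + 3 \cdot 60}{-49 + 60} + 4664 = \frac{-98 + 59 + 180}{11} + 4664 = \frac{1}{11} \cdot 141 + 4664 = \frac{141}{11} + 4664 = \frac{51445}{11}$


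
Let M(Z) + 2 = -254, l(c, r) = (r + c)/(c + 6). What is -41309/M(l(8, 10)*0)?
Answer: 41309/256 ≈ 161.36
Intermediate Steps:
l(c, r) = (c + r)/(6 + c)
M(Z) = -256 (M(Z) = -2 - 254 = -256)
-41309/M(l(8, 10)*0) = -41309/(-256) = -41309*(-1/256) = 41309/256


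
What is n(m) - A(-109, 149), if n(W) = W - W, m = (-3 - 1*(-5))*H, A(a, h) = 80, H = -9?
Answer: -80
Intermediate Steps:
m = -18 (m = (-3 - 1*(-5))*(-9) = (-3 + 5)*(-9) = 2*(-9) = -18)
n(W) = 0
n(m) - A(-109, 149) = 0 - 1*80 = 0 - 80 = -80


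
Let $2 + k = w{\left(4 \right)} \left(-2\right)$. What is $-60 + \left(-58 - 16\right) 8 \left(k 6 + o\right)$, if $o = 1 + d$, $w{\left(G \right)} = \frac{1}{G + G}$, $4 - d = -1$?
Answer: $4380$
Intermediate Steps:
$d = 5$ ($d = 4 - -1 = 4 + 1 = 5$)
$w{\left(G \right)} = \frac{1}{2 G}$
$k = - \frac{9}{4}$ ($k = -2 + \frac{1}{2 \cdot 4} \left(-2\right) = -2 + \frac{1}{2} \cdot \frac{1}{4} \left(-2\right) = -2 + \frac{1}{8} \left(-2\right) = -2 - \frac{1}{4} = - \frac{9}{4} \approx -2.25$)
$o = 6$ ($o = 1 + 5 = 6$)
$-60 + \left(-58 - 16\right) 8 \left(k 6 + o\right) = -60 + \left(-58 - 16\right) 8 \left(\left(- \frac{9}{4}\right) 6 + 6\right) = -60 + \left(-58 - 16\right) 8 \left(- \frac{27}{2} + 6\right) = -60 - 74 \cdot 8 \left(- \frac{15}{2}\right) = -60 - -4440 = -60 + 4440 = 4380$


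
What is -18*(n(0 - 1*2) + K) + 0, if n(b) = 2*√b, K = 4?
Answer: -72 - 36*I*√2 ≈ -72.0 - 50.912*I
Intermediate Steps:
-18*(n(0 - 1*2) + K) + 0 = -18*(2*√(0 - 1*2) + 4) + 0 = -18*(2*√(0 - 2) + 4) + 0 = -18*(2*√(-2) + 4) + 0 = -18*(2*(I*√2) + 4) + 0 = -18*(2*I*√2 + 4) + 0 = -18*(4 + 2*I*√2) + 0 = (-72 - 36*I*√2) + 0 = -72 - 36*I*√2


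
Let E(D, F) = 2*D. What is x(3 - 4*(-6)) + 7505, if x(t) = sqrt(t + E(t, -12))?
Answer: 7514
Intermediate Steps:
x(t) = sqrt(3)*sqrt(t) (x(t) = sqrt(t + 2*t) = sqrt(3*t) = sqrt(3)*sqrt(t))
x(3 - 4*(-6)) + 7505 = sqrt(3)*sqrt(3 - 4*(-6)) + 7505 = sqrt(3)*sqrt(3 + 24) + 7505 = sqrt(3)*sqrt(27) + 7505 = sqrt(3)*(3*sqrt(3)) + 7505 = 9 + 7505 = 7514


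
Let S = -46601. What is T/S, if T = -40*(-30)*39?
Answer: -46800/46601 ≈ -1.0043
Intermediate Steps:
T = 46800 (T = 1200*39 = 46800)
T/S = 46800/(-46601) = 46800*(-1/46601) = -46800/46601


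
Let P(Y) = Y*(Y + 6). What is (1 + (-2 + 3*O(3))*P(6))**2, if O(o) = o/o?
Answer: 5329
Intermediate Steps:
O(o) = 1
P(Y) = Y*(6 + Y)
(1 + (-2 + 3*O(3))*P(6))**2 = (1 + (-2 + 3*1)*(6*(6 + 6)))**2 = (1 + (-2 + 3)*(6*12))**2 = (1 + 1*72)**2 = (1 + 72)**2 = 73**2 = 5329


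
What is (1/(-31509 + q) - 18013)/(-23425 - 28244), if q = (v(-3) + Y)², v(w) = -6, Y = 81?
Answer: 466248493/1337400396 ≈ 0.34862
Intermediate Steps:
q = 5625 (q = (-6 + 81)² = 75² = 5625)
(1/(-31509 + q) - 18013)/(-23425 - 28244) = (1/(-31509 + 5625) - 18013)/(-23425 - 28244) = (1/(-25884) - 18013)/(-51669) = (-1/25884 - 18013)*(-1/51669) = -466248493/25884*(-1/51669) = 466248493/1337400396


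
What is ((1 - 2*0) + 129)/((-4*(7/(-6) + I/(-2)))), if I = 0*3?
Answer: 195/7 ≈ 27.857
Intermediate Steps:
I = 0
((1 - 2*0) + 129)/((-4*(7/(-6) + I/(-2)))) = ((1 - 2*0) + 129)/((-4*(7/(-6) + 0/(-2)))) = ((1 + 0) + 129)/((-4*(7*(-1/6) + 0*(-1/2)))) = (1 + 129)/((-4*(-7/6 + 0))) = 130/((-4*(-7/6))) = 130/(14/3) = 130*(3/14) = 195/7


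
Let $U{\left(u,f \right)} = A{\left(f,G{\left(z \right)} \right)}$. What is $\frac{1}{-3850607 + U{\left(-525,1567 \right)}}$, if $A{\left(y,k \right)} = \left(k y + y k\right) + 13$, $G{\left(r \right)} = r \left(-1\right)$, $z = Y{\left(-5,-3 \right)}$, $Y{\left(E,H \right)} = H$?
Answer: $- \frac{1}{3841192} \approx -2.6034 \cdot 10^{-7}$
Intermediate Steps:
$z = -3$
$G{\left(r \right)} = - r$
$A{\left(y,k \right)} = 13 + 2 k y$ ($A{\left(y,k \right)} = \left(k y + k y\right) + 13 = 2 k y + 13 = 13 + 2 k y$)
$U{\left(u,f \right)} = 13 + 6 f$ ($U{\left(u,f \right)} = 13 + 2 \left(\left(-1\right) \left(-3\right)\right) f = 13 + 2 \cdot 3 f = 13 + 6 f$)
$\frac{1}{-3850607 + U{\left(-525,1567 \right)}} = \frac{1}{-3850607 + \left(13 + 6 \cdot 1567\right)} = \frac{1}{-3850607 + \left(13 + 9402\right)} = \frac{1}{-3850607 + 9415} = \frac{1}{-3841192} = - \frac{1}{3841192}$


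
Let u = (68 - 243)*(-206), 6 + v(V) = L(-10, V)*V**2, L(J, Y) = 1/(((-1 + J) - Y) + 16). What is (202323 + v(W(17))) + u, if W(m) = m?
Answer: 2860115/12 ≈ 2.3834e+5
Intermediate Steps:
L(J, Y) = 1/(15 + J - Y) (L(J, Y) = 1/((-1 + J - Y) + 16) = 1/(15 + J - Y))
v(V) = -6 + V**2/(5 - V) (v(V) = -6 + V**2/(15 - 10 - V) = -6 + V**2/(5 - V))
u = 36050 (u = -175*(-206) = 36050)
(202323 + v(W(17))) + u = (202323 + (30 - 1*17**2 - 6*17)/(-5 + 17)) + 36050 = (202323 + (30 - 1*289 - 102)/12) + 36050 = (202323 + (30 - 289 - 102)/12) + 36050 = (202323 + (1/12)*(-361)) + 36050 = (202323 - 361/12) + 36050 = 2427515/12 + 36050 = 2860115/12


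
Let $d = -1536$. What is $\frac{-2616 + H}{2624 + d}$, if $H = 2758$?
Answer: $\frac{71}{544} \approx 0.13051$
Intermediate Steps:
$\frac{-2616 + H}{2624 + d} = \frac{-2616 + 2758}{2624 - 1536} = \frac{142}{1088} = 142 \cdot \frac{1}{1088} = \frac{71}{544}$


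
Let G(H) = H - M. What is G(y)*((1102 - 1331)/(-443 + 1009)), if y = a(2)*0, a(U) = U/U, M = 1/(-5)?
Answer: -229/2830 ≈ -0.080919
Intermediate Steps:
M = -1/5 ≈ -0.20000
a(U) = 1
y = 0 (y = 1*0 = 0)
G(H) = 1/5 + H (G(H) = H - 1*(-1/5) = H + 1/5 = 1/5 + H)
G(y)*((1102 - 1331)/(-443 + 1009)) = (1/5 + 0)*((1102 - 1331)/(-443 + 1009)) = (-229/566)/5 = (-229*1/566)/5 = (1/5)*(-229/566) = -229/2830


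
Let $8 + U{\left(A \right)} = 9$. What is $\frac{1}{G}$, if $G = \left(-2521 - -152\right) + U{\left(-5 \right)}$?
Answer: $- \frac{1}{2368} \approx -0.0004223$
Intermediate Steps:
$U{\left(A \right)} = 1$ ($U{\left(A \right)} = -8 + 9 = 1$)
$G = -2368$ ($G = \left(-2521 - -152\right) + 1 = \left(-2521 + 152\right) + 1 = -2369 + 1 = -2368$)
$\frac{1}{G} = \frac{1}{-2368} = - \frac{1}{2368}$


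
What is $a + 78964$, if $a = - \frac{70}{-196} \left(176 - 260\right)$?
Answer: $78934$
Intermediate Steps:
$a = -30$ ($a = \left(-70\right) \left(- \frac{1}{196}\right) \left(-84\right) = \frac{5}{14} \left(-84\right) = -30$)
$a + 78964 = -30 + 78964 = 78934$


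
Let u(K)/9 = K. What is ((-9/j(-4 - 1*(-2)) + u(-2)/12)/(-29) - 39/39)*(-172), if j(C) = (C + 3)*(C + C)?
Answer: 5117/29 ≈ 176.45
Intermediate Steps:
u(K) = 9*K
j(C) = 2*C*(3 + C) (j(C) = (3 + C)*(2*C) = 2*C*(3 + C))
((-9/j(-4 - 1*(-2)) + u(-2)/12)/(-29) - 39/39)*(-172) = ((-9*1/(2*(-4 - 1*(-2))*(3 + (-4 - 1*(-2)))) + (9*(-2))/12)/(-29) - 39/39)*(-172) = ((-9*1/(2*(-4 + 2)*(3 + (-4 + 2))) - 18*1/12)*(-1/29) - 39*1/39)*(-172) = ((-9*(-1/(4*(3 - 2))) - 3/2)*(-1/29) - 1)*(-172) = ((-9/(2*(-2)*1) - 3/2)*(-1/29) - 1)*(-172) = ((-9/(-4) - 3/2)*(-1/29) - 1)*(-172) = ((-9*(-1/4) - 3/2)*(-1/29) - 1)*(-172) = ((9/4 - 3/2)*(-1/29) - 1)*(-172) = ((3/4)*(-1/29) - 1)*(-172) = (-3/116 - 1)*(-172) = -119/116*(-172) = 5117/29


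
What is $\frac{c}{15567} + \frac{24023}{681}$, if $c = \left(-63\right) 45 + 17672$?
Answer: $\frac{128023346}{3533709} \approx 36.229$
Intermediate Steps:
$c = 14837$ ($c = -2835 + 17672 = 14837$)
$\frac{c}{15567} + \frac{24023}{681} = \frac{14837}{15567} + \frac{24023}{681} = \frac{128023346}{3533709}$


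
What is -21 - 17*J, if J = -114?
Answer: 1917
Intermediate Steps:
-21 - 17*J = -21 - 17*(-114) = -21 + 1938 = 1917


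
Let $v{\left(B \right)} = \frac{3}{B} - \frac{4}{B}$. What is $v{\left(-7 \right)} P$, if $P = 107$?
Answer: $\frac{107}{7} \approx 15.286$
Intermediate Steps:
$v{\left(B \right)} = - \frac{1}{B}$
$v{\left(-7 \right)} P = - \frac{1}{-7} \cdot 107 = \left(-1\right) \left(- \frac{1}{7}\right) 107 = \frac{1}{7} \cdot 107 = \frac{107}{7}$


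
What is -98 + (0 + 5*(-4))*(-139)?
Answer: 2682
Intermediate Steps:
-98 + (0 + 5*(-4))*(-139) = -98 + (0 - 20)*(-139) = -98 - 20*(-139) = -98 + 2780 = 2682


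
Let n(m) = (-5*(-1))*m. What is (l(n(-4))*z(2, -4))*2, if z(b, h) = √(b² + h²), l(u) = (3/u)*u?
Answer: 12*√5 ≈ 26.833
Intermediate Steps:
n(m) = 5*m
l(u) = 3
(l(n(-4))*z(2, -4))*2 = (3*√(2² + (-4)²))*2 = (3*√(4 + 16))*2 = (3*√20)*2 = (3*(2*√5))*2 = (6*√5)*2 = 12*√5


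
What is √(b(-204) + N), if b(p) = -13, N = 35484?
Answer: √35471 ≈ 188.34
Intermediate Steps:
√(b(-204) + N) = √(-13 + 35484) = √35471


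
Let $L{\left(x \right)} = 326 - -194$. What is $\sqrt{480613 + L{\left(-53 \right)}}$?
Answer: $\sqrt{481133} \approx 693.64$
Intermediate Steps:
$L{\left(x \right)} = 520$ ($L{\left(x \right)} = 326 + 194 = 520$)
$\sqrt{480613 + L{\left(-53 \right)}} = \sqrt{480613 + 520} = \sqrt{481133}$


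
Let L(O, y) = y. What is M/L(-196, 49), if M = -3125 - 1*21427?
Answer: -24552/49 ≈ -501.06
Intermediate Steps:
M = -24552 (M = -3125 - 21427 = -24552)
M/L(-196, 49) = -24552/49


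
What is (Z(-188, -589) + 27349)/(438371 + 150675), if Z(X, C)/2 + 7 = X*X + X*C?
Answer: 319487/589046 ≈ 0.54238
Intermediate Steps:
Z(X, C) = -14 + 2*X² + 2*C*X (Z(X, C) = -14 + 2*(X*X + X*C) = -14 + 2*(X² + C*X) = -14 + (2*X² + 2*C*X) = -14 + 2*X² + 2*C*X)
(Z(-188, -589) + 27349)/(438371 + 150675) = ((-14 + 2*(-188)² + 2*(-589)*(-188)) + 27349)/(438371 + 150675) = ((-14 + 2*35344 + 221464) + 27349)/589046 = ((-14 + 70688 + 221464) + 27349)*(1/589046) = (292138 + 27349)*(1/589046) = 319487*(1/589046) = 319487/589046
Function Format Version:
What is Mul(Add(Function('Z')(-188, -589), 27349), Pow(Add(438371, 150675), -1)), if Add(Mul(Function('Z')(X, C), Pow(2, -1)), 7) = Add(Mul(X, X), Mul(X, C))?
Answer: Rational(319487, 589046) ≈ 0.54238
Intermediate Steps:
Function('Z')(X, C) = Add(-14, Mul(2, Pow(X, 2)), Mul(2, C, X)) (Function('Z')(X, C) = Add(-14, Mul(2, Add(Mul(X, X), Mul(X, C)))) = Add(-14, Mul(2, Add(Pow(X, 2), Mul(C, X)))) = Add(-14, Add(Mul(2, Pow(X, 2)), Mul(2, C, X))) = Add(-14, Mul(2, Pow(X, 2)), Mul(2, C, X)))
Mul(Add(Function('Z')(-188, -589), 27349), Pow(Add(438371, 150675), -1)) = Mul(Add(Add(-14, Mul(2, Pow(-188, 2)), Mul(2, -589, -188)), 27349), Pow(Add(438371, 150675), -1)) = Mul(Add(Add(-14, Mul(2, 35344), 221464), 27349), Pow(589046, -1)) = Mul(Add(Add(-14, 70688, 221464), 27349), Rational(1, 589046)) = Mul(Add(292138, 27349), Rational(1, 589046)) = Mul(319487, Rational(1, 589046)) = Rational(319487, 589046)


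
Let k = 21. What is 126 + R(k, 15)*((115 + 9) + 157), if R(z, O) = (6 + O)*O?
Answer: 88641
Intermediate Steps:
R(z, O) = O*(6 + O)
126 + R(k, 15)*((115 + 9) + 157) = 126 + (15*(6 + 15))*((115 + 9) + 157) = 126 + (15*21)*(124 + 157) = 126 + 315*281 = 126 + 88515 = 88641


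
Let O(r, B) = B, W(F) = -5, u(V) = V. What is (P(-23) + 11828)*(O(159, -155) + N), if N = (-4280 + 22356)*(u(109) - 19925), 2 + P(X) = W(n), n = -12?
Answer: -4234213295391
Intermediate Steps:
P(X) = -7 (P(X) = -2 - 5 = -7)
N = -358194016 (N = (-4280 + 22356)*(109 - 19925) = 18076*(-19816) = -358194016)
(P(-23) + 11828)*(O(159, -155) + N) = (-7 + 11828)*(-155 - 358194016) = 11821*(-358194171) = -4234213295391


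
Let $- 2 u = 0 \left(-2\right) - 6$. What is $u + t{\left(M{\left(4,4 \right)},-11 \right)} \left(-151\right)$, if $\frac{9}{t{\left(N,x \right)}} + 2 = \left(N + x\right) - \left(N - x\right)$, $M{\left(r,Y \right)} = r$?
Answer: $\frac{477}{8} \approx 59.625$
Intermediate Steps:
$t{\left(N,x \right)} = \frac{9}{-2 + 2 x}$ ($t{\left(N,x \right)} = \frac{9}{-2 + \left(\left(N + x\right) - \left(N - x\right)\right)} = \frac{9}{-2 + 2 x}$)
$u = 3$ ($u = - \frac{0 \left(-2\right) - 6}{2} = - \frac{0 - 6}{2} = \left(- \frac{1}{2}\right) \left(-6\right) = 3$)
$u + t{\left(M{\left(4,4 \right)},-11 \right)} \left(-151\right) = 3 + \frac{9}{2 \left(-1 - 11\right)} \left(-151\right) = 3 + \frac{9}{2 \left(-12\right)} \left(-151\right) = 3 + \frac{9}{2} \left(- \frac{1}{12}\right) \left(-151\right) = 3 - - \frac{453}{8} = 3 + \frac{453}{8} = \frac{477}{8}$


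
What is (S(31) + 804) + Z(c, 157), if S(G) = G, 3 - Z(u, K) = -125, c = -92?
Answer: 963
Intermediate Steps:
Z(u, K) = 128 (Z(u, K) = 3 - 1*(-125) = 3 + 125 = 128)
(S(31) + 804) + Z(c, 157) = (31 + 804) + 128 = 835 + 128 = 963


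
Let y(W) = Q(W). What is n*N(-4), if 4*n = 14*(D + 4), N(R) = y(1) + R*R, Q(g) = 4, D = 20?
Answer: 1680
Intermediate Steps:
y(W) = 4
N(R) = 4 + R² (N(R) = 4 + R*R = 4 + R²)
n = 84 (n = (14*(20 + 4))/4 = (14*24)/4 = (¼)*336 = 84)
n*N(-4) = 84*(4 + (-4)²) = 84*(4 + 16) = 84*20 = 1680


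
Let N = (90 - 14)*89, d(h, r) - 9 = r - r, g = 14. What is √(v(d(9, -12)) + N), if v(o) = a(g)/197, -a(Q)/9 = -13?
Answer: 5*√10501085/197 ≈ 82.247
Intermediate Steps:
a(Q) = 117 (a(Q) = -9*(-13) = 117)
d(h, r) = 9 (d(h, r) = 9 + (r - r) = 9 + 0 = 9)
N = 6764 (N = 76*89 = 6764)
v(o) = 117/197
√(v(d(9, -12)) + N) = √(117/197 + 6764) = √(1332625/197) = 5*√10501085/197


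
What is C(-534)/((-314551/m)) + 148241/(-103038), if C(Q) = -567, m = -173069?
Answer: -10157760968465/32410705938 ≈ -313.41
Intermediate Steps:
C(-534)/((-314551/m)) + 148241/(-103038) = -567/((-314551/(-173069))) + 148241/(-103038) = -567/((-314551*(-1/173069))) + 148241*(-1/103038) = -567/314551/173069 - 148241/103038 = -567*173069/314551 - 148241/103038 = -98130123/314551 - 148241/103038 = -10157760968465/32410705938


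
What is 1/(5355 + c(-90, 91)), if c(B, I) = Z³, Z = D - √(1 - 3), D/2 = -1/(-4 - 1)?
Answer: 83635375/447672133089 - 23750*I*√2/447672133089 ≈ 0.00018682 - 7.5027e-8*I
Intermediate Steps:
D = ⅖ (D = 2*(-1/(-4 - 1)) = 2*(-1/(-5)) = 2*(-1*(-⅕)) = 2*(⅕) = ⅖ ≈ 0.40000)
Z = ⅖ - I*√2 (Z = ⅖ - √(1 - 3) = ⅖ - √(-2) = ⅖ - I*√2 ≈ 0.4 - 1.4142*I)
c(B, I) = (⅖ - I*√2)³
1/(5355 + c(-90, 91)) = 1/(5355 + (-292/125 + 38*I*√2/25)) = 1/(669083/125 + 38*I*√2/25)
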